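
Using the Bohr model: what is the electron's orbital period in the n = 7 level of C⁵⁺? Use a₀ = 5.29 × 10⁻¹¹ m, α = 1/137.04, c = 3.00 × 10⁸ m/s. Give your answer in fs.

r = n²a₀/Z = 7²·5.29 × 10⁻¹¹/6 = 4.32 × 10⁻¹⁰ m
v = Zαc/n = 6·0.00730·3.00 × 10⁸/7 = 1.88 × 10⁶ m/s
T = 2πr/v = 1.45 × 10⁻¹⁵ s = 1.45 fs

1.45 fs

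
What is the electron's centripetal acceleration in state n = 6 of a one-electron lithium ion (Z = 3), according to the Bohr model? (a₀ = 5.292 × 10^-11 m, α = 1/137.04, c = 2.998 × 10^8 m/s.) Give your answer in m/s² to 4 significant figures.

1.884 × 10^21 m/s²

r = n²a₀/Z = 6.350 × 10^-10 m, v = Zαc/n = 1.094 × 10^6 m/s
a = v²/r = (1.094 × 10^6)² / 6.350 × 10^-10 = 1.884 × 10^21 m/s²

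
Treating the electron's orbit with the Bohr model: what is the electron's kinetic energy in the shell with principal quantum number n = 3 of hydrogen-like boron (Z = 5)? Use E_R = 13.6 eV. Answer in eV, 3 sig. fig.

For a Coulomb orbit the virial theorem gives K = −E_n.
E_n = −E_R·Z²/n², so K = E_R·Z²/n² = 13.6 × 5²/3² = 37.8 eV

37.8 eV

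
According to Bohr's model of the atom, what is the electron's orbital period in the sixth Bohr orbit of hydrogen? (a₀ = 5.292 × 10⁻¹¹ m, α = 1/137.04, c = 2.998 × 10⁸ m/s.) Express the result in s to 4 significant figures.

r = n²a₀/Z = 6²·5.292 × 10⁻¹¹/1 = 1.905 × 10⁻⁹ m
v = Zαc/n = 1·0.007297·2.998 × 10⁸/6 = 3.646 × 10⁵ m/s
T = 2πr/v = 3.283 × 10⁻¹⁴ s

3.283 × 10⁻¹⁴ s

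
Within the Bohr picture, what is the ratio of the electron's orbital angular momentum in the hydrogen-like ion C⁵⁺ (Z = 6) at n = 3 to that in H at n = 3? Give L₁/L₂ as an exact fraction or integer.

1

L = nℏ is independent of Z.
L₁/L₂ = n₁/n₂ = 3/3 = 1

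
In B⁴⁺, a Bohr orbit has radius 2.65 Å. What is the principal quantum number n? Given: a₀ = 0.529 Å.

5

r_n = n²a₀/Z ⇒ n² = rZ/a₀ = 2.65 × 5 / 0.529 ≈ 25.05
n = 5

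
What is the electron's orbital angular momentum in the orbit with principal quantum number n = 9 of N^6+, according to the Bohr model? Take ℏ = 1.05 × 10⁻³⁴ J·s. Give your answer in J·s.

9.45 × 10⁻³⁴ J·s

L_n = nℏ = 9 × 1.05 × 10⁻³⁴ = 9.45 × 10⁻³⁴ J·s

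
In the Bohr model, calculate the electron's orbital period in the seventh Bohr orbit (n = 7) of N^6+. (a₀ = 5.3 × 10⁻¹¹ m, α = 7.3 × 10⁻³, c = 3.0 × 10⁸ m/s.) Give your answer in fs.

1.1 fs

r = n²a₀/Z = 7²·5.3 × 10⁻¹¹/7 = 3.7 × 10⁻¹⁰ m
v = Zαc/n = 7·0.0073·3.0 × 10⁸/7 = 2.2 × 10⁶ m/s
T = 2πr/v = 1.1 × 10⁻¹⁵ s = 1.1 fs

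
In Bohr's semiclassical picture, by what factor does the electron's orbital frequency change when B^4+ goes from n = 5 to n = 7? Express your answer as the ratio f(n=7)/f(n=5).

f ∝ Z^2 · n^-3; with Z fixed, f ∝ n^-3.
f(n=7)/f(n=5) = (7/5)^-3 = 125/343

125/343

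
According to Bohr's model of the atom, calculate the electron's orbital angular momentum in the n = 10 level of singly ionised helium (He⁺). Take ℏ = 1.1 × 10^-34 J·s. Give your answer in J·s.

L_n = nℏ = 10 × 1.1 × 10^-34 = 1.1 × 10^-33 J·s

1.1 × 10^-33 J·s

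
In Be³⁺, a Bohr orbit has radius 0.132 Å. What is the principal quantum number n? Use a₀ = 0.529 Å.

1

r_n = n²a₀/Z ⇒ n² = rZ/a₀ = 0.132 × 4 / 0.529 ≈ 1.00
n = 1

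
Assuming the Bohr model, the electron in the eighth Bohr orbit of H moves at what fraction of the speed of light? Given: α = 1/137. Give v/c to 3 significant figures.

0.000912

v_n = Zαc/n, so v/c = Zα/n = 1 × 0.00730 / 8 = 0.000912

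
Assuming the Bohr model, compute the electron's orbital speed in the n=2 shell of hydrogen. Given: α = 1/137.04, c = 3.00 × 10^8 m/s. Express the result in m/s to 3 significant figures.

1.09 × 10^6 m/s

v_n = Zαc/n = 1 × 0.00730 × 3.00 × 10^8 / 2
    = 1.09 × 10^6 m/s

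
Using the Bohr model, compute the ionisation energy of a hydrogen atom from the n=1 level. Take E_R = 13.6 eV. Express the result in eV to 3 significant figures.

13.6 eV

E_n = −E_R·Z²/n² = −13.6 × 1²/1² eV = -13.6 eV
Ionisation energy = −E_n = 13.6 eV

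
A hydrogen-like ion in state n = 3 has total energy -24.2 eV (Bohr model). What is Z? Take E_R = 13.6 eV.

E_n = −E_R Z²/n² ⇒ Z² = −E_n n²/E_R = 24.2 × 3² / 13.6 ≈ 16.01
Z = 4

4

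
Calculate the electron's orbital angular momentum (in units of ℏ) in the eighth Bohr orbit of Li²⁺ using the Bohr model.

L_n = nℏ, so L/ℏ = n = 8.

8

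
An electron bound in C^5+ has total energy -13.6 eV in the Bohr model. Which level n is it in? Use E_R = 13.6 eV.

E_n = −E_R Z²/n² ⇒ n² = E_R Z²/(−E_n) = 13.6 × 6² / 13.6 ≈ 36.00
n = 6

6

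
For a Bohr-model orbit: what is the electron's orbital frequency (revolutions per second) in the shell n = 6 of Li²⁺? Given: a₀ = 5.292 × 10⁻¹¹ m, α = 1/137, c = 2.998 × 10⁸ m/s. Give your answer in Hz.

r = n²a₀/Z = 6.350 × 10⁻¹⁰ m, v = Zαc/n = 1.094 × 10⁶ m/s
f = v/(2πr) = 2.742 × 10¹⁴ Hz

2.742 × 10¹⁴ Hz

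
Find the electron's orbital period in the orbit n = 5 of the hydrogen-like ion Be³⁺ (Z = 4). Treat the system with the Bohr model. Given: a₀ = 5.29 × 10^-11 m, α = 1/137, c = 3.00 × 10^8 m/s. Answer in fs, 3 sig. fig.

1.19 fs

r = n²a₀/Z = 5²·5.29 × 10^-11/4 = 3.31 × 10^-10 m
v = Zαc/n = 4·0.00730·3.00 × 10^8/5 = 1.75 × 10^6 m/s
T = 2πr/v = 1.19 × 10^-15 s = 1.19 fs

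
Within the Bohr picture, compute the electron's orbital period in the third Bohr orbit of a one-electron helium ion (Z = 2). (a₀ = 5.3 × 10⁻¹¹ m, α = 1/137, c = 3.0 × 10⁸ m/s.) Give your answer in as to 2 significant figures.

1000 as

r = n²a₀/Z = 3²·5.3 × 10⁻¹¹/2 = 2.4 × 10⁻¹⁰ m
v = Zαc/n = 2·0.0073·3.0 × 10⁸/3 = 1.5 × 10⁶ m/s
T = 2πr/v = 1.0 × 10⁻¹⁵ s = 1000 as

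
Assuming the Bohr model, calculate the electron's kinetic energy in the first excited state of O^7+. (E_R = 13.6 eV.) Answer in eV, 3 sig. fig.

For a Coulomb orbit the virial theorem gives K = −E_n.
E_n = −E_R·Z²/n², so K = E_R·Z²/n² = 13.6 × 8²/2² = 218 eV

218 eV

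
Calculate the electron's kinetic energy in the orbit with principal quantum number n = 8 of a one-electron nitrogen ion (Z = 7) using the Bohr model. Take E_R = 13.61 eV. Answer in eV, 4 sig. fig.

For a Coulomb orbit the virial theorem gives K = −E_n.
E_n = −E_R·Z²/n², so K = E_R·Z²/n² = 13.61 × 7²/8² = 10.42 eV

10.42 eV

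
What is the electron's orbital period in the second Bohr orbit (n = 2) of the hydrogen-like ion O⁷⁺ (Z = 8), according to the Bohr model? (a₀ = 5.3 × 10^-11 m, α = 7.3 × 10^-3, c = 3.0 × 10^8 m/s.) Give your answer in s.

r = n²a₀/Z = 2²·5.3 × 10^-11/8 = 2.6 × 10^-11 m
v = Zαc/n = 8·0.0073·3.0 × 10^8/2 = 8.8 × 10^6 m/s
T = 2πr/v = 1.9 × 10^-17 s

1.9 × 10^-17 s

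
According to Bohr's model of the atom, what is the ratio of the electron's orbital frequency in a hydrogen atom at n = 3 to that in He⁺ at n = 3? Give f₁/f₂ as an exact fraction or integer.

1/4

f ∝ Z^2 · n^-3
f₁/f₂ = (1/2)^2 · (3/3)^-3 = 1/4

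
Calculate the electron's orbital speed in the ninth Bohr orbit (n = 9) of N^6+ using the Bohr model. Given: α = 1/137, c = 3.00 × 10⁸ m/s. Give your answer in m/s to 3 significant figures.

v_n = Zαc/n = 7 × 0.00730 × 3.00 × 10⁸ / 9
    = 1.70 × 10⁶ m/s

1.70 × 10⁶ m/s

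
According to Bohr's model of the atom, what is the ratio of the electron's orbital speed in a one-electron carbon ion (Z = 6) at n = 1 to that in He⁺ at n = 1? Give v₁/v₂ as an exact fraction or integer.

3

v ∝ Z^1 · n^-1
v₁/v₂ = (6/2)^1 · (1/1)^-1 = 3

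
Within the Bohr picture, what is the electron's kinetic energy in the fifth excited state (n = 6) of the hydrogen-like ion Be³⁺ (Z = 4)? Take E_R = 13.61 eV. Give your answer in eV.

6.049 eV

For a Coulomb orbit the virial theorem gives K = −E_n.
E_n = −E_R·Z²/n², so K = E_R·Z²/n² = 13.61 × 4²/6² = 6.049 eV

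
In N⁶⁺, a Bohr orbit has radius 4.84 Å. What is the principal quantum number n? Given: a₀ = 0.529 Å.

r_n = n²a₀/Z ⇒ n² = rZ/a₀ = 4.84 × 7 / 0.529 ≈ 64.05
n = 8

8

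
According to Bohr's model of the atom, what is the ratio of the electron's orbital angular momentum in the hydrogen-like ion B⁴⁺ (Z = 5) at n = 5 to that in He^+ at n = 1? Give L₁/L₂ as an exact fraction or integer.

L = nℏ is independent of Z.
L₁/L₂ = n₁/n₂ = 5/1 = 5

5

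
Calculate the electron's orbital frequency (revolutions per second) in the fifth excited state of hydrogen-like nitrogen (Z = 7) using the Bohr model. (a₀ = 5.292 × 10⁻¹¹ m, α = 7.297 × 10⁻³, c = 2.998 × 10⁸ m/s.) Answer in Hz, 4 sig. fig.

r = n²a₀/Z = 2.722 × 10⁻¹⁰ m, v = Zαc/n = 2.552 × 10⁶ m/s
f = v/(2πr) = 1.493 × 10¹⁵ Hz

1.493 × 10¹⁵ Hz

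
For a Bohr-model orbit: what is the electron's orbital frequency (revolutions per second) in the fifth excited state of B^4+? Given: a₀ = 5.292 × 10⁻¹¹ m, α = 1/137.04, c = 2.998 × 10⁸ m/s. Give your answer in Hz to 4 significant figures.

7.615 × 10¹⁴ Hz

r = n²a₀/Z = 3.810 × 10⁻¹⁰ m, v = Zαc/n = 1.823 × 10⁶ m/s
f = v/(2πr) = 7.615 × 10¹⁴ Hz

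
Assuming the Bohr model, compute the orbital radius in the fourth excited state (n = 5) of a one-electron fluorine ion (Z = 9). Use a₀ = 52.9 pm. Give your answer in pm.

147 pm

r_n = n²a₀/Z = 5² × 52.9 / 9
    = 25 × 52.9 / 9 = 147 pm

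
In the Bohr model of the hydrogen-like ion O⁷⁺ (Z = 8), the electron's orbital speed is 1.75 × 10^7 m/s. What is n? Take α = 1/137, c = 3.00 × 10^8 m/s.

v_n = Zαc/n ⇒ n = Zαc/v = 8 × 0.00730 × 3.00 × 10^8 / 1.75 × 10^7 ≈ 1.00
n = 1

1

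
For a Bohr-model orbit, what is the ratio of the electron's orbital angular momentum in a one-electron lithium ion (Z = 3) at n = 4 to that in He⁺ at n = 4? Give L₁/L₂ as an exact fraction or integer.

L = nℏ is independent of Z.
L₁/L₂ = n₁/n₂ = 4/4 = 1

1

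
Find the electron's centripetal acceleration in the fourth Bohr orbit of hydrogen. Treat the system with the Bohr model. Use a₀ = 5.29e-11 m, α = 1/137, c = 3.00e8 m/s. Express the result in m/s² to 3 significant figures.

r = n²a₀/Z = 8.46e-10 m, v = Zαc/n = 5.47e5 m/s
a = v²/r = (5.47e5)² / 8.46e-10 = 3.54e20 m/s²

3.54e20 m/s²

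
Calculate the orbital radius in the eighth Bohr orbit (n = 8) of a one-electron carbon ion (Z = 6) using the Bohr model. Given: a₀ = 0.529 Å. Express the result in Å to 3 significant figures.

5.64 Å

r_n = n²a₀/Z = 8² × 0.529 / 6
    = 64 × 0.529 / 6 = 5.64 Å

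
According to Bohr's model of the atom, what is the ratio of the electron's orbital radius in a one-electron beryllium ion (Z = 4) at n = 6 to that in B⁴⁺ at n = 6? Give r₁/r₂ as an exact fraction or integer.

5/4

r ∝ Z^-1 · n^2
r₁/r₂ = (4/5)^-1 · (6/6)^2 = 5/4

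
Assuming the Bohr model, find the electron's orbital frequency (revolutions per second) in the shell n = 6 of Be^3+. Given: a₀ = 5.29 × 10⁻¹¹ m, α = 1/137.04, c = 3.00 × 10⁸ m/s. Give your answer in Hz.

4.88 × 10¹⁴ Hz

r = n²a₀/Z = 4.76 × 10⁻¹⁰ m, v = Zαc/n = 1.46 × 10⁶ m/s
f = v/(2πr) = 4.88 × 10¹⁴ Hz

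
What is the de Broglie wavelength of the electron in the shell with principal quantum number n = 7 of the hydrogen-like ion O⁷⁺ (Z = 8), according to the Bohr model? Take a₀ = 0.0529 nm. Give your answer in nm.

0.291 nm

The Bohr quantisation condition is nλ = 2πr_n.
r_n = n²a₀/Z = 0.324 nm
λ = 2πr_n/n = 2π·0.324/7 = 0.291 nm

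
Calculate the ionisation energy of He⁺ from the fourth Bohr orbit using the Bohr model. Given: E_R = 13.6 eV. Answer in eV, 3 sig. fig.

E_n = −E_R·Z²/n² = −13.6 × 2²/4² eV = -3.40 eV
Ionisation energy = −E_n = 3.40 eV

3.40 eV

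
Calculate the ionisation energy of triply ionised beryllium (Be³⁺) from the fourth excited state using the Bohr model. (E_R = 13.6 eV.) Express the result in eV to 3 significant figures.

E_n = −E_R·Z²/n² = −13.6 × 4²/5² eV = -8.70 eV
Ionisation energy = −E_n = 8.70 eV

8.70 eV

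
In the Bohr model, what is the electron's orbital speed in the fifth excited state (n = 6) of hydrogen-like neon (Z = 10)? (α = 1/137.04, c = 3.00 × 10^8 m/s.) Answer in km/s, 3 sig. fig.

3650 km/s

v_n = Zαc/n = 10 × 0.00730 × 3.00 × 10^8 / 6
    = 3650 km/s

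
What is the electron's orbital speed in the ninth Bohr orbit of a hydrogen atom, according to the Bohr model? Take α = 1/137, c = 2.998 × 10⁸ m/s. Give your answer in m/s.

v_n = Zαc/n = 1 × 0.007299 × 2.998 × 10⁸ / 9
    = 2.431 × 10⁵ m/s

2.431 × 10⁵ m/s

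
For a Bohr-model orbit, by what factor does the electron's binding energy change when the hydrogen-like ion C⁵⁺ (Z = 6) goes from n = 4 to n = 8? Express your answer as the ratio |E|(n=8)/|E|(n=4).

|E| ∝ Z^2 · n^-2; with Z fixed, |E| ∝ n^-2.
|E|(n=8)/|E|(n=4) = (8/4)^-2 = 1/4

1/4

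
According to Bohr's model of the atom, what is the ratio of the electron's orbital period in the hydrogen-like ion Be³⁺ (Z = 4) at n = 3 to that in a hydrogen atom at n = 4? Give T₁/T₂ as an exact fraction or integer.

27/1024

T ∝ Z^-2 · n^3
T₁/T₂ = (4/1)^-2 · (3/4)^3 = 27/1024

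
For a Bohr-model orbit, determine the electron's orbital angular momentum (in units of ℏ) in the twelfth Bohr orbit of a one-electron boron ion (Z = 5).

12

L_n = nℏ, so L/ℏ = n = 12.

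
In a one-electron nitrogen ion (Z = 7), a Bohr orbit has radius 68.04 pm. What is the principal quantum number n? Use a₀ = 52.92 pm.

3

r_n = n²a₀/Z ⇒ n² = rZ/a₀ = 68.04 × 7 / 52.92 ≈ 9.00
n = 3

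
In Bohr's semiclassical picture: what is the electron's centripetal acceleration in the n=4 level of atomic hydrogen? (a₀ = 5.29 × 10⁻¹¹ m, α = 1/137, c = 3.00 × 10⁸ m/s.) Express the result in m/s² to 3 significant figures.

3.54 × 10²⁰ m/s²

r = n²a₀/Z = 8.46 × 10⁻¹⁰ m, v = Zαc/n = 5.47 × 10⁵ m/s
a = v²/r = (5.47 × 10⁵)² / 8.46 × 10⁻¹⁰ = 3.54 × 10²⁰ m/s²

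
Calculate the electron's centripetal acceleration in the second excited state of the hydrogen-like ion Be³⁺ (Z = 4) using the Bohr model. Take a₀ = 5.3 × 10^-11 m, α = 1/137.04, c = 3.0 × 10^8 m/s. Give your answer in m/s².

r = n²a₀/Z = 1.2 × 10^-10 m, v = Zαc/n = 2.9 × 10^6 m/s
a = v²/r = (2.9 × 10^6)² / 1.2 × 10^-10 = 7.1 × 10^22 m/s²

7.1 × 10^22 m/s²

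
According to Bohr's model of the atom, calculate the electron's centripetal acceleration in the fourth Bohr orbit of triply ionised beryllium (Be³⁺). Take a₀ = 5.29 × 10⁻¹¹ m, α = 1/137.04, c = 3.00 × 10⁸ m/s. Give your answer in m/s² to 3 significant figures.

r = n²a₀/Z = 2.12 × 10⁻¹⁰ m, v = Zαc/n = 2.19 × 10⁶ m/s
a = v²/r = (2.19 × 10⁶)² / 2.12 × 10⁻¹⁰ = 2.26 × 10²² m/s²

2.26 × 10²² m/s²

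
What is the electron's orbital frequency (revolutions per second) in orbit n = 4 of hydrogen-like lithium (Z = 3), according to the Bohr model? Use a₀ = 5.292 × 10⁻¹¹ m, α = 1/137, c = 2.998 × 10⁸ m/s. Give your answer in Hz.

r = n²a₀/Z = 2.822 × 10⁻¹⁰ m, v = Zαc/n = 1.641 × 10⁶ m/s
f = v/(2πr) = 9.255 × 10¹⁴ Hz

9.255 × 10¹⁴ Hz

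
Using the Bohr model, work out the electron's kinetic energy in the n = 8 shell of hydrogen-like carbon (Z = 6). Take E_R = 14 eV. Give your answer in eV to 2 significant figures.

For a Coulomb orbit the virial theorem gives K = −E_n.
E_n = −E_R·Z²/n², so K = E_R·Z²/n² = 14 × 6²/8² = 7.9 eV

7.9 eV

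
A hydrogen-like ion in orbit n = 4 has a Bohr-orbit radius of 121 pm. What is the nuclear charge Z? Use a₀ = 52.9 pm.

7

r_n = n²a₀/Z ⇒ Z = n²a₀/r = 4² × 52.9 / 121 ≈ 7.00
Z = 7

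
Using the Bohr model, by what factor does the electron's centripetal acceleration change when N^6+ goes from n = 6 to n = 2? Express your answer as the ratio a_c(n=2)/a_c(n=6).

81

a_c ∝ Z^3 · n^-4; with Z fixed, a_c ∝ n^-4.
a_c(n=2)/a_c(n=6) = (2/6)^-4 = 81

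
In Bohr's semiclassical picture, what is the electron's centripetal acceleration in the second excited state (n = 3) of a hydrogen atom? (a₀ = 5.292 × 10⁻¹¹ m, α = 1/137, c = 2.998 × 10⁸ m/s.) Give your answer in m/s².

r = n²a₀/Z = 4.763 × 10⁻¹⁰ m, v = Zαc/n = 7.294 × 10⁵ m/s
a = v²/r = (7.294 × 10⁵)² / 4.763 × 10⁻¹⁰ = 1.117 × 10²¹ m/s²

1.117 × 10²¹ m/s²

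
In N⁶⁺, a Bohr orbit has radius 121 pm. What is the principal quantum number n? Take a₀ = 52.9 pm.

r_n = n²a₀/Z ⇒ n² = rZ/a₀ = 121 × 7 / 52.9 ≈ 16.01
n = 4

4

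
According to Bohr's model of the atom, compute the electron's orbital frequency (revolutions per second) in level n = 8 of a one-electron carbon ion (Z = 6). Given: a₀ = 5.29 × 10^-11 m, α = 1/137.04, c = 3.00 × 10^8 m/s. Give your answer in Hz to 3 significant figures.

4.63 × 10^14 Hz

r = n²a₀/Z = 5.64 × 10^-10 m, v = Zαc/n = 1.64 × 10^6 m/s
f = v/(2πr) = 4.63 × 10^14 Hz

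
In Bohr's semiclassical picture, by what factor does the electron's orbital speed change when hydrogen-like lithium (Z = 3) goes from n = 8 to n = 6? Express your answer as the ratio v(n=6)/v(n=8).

4/3

v ∝ Z^1 · n^-1; with Z fixed, v ∝ n^-1.
v(n=6)/v(n=8) = (6/8)^-1 = 4/3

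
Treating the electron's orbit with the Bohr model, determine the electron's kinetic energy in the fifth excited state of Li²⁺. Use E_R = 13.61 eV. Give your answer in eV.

For a Coulomb orbit the virial theorem gives K = −E_n.
E_n = −E_R·Z²/n², so K = E_R·Z²/n² = 13.61 × 3²/6² = 3.402 eV

3.402 eV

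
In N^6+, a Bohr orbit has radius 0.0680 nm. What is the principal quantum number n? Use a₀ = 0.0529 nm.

3

r_n = n²a₀/Z ⇒ n² = rZ/a₀ = 0.0680 × 7 / 0.0529 ≈ 9.00
n = 3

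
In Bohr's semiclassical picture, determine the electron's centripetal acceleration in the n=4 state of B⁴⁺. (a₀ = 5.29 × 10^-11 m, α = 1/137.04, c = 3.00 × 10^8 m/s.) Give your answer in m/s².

4.42 × 10^22 m/s²

r = n²a₀/Z = 1.69 × 10^-10 m, v = Zαc/n = 2.74 × 10^6 m/s
a = v²/r = (2.74 × 10^6)² / 1.69 × 10^-10 = 4.42 × 10^22 m/s²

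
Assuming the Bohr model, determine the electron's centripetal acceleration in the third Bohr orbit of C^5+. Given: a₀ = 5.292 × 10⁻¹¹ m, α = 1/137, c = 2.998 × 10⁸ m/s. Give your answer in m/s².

r = n²a₀/Z = 7.938 × 10⁻¹¹ m, v = Zαc/n = 4.377 × 10⁶ m/s
a = v²/r = (4.377 × 10⁶)² / 7.938 × 10⁻¹¹ = 2.413 × 10²³ m/s²

2.413 × 10²³ m/s²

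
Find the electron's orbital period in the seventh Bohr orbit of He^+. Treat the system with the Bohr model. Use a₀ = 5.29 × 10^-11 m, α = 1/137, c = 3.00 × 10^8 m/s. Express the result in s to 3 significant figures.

1.30 × 10^-14 s

r = n²a₀/Z = 7²·5.29 × 10^-11/2 = 1.30 × 10^-9 m
v = Zαc/n = 2·0.00730·3.00 × 10^8/7 = 6.26 × 10^5 m/s
T = 2πr/v = 1.30 × 10^-14 s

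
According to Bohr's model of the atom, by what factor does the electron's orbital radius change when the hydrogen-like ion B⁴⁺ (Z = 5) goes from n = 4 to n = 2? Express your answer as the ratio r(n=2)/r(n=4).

r ∝ Z^-1 · n^2; with Z fixed, r ∝ n^2.
r(n=2)/r(n=4) = (2/4)^2 = 1/4

1/4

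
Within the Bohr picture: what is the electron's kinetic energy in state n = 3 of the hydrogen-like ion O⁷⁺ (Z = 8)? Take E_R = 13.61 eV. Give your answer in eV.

96.78 eV

For a Coulomb orbit the virial theorem gives K = −E_n.
E_n = −E_R·Z²/n², so K = E_R·Z²/n² = 13.61 × 8²/3² = 96.78 eV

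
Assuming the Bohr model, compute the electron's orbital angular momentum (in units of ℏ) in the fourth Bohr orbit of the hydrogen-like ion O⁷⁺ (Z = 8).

L_n = nℏ, so L/ℏ = n = 4.

4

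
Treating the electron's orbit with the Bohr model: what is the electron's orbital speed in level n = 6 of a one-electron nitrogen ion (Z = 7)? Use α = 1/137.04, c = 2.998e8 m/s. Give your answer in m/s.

2.552e6 m/s

v_n = Zαc/n = 7 × 0.007297 × 2.998e8 / 6
    = 2.552e6 m/s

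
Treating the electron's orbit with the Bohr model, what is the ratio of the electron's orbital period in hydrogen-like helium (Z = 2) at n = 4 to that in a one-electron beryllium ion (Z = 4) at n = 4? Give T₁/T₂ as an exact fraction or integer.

4

T ∝ Z^-2 · n^3
T₁/T₂ = (2/4)^-2 · (4/4)^3 = 4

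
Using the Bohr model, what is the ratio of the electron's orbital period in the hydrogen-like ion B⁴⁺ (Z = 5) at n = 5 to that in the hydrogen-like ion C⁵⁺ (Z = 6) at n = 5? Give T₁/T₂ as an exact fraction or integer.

T ∝ Z^-2 · n^3
T₁/T₂ = (5/6)^-2 · (5/5)^3 = 36/25

36/25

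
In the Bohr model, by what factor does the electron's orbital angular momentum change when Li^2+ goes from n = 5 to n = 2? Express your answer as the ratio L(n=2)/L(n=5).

L = nℏ depends only on n, so L ∝ n.
L(n=2)/L(n=5) = (2/5)^1 = 2/5

2/5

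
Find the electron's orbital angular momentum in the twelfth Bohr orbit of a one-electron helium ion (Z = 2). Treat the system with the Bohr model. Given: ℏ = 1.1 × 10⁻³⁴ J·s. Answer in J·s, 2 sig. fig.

1.3 × 10⁻³³ J·s

L_n = nℏ = 12 × 1.1 × 10⁻³⁴ = 1.3 × 10⁻³³ J·s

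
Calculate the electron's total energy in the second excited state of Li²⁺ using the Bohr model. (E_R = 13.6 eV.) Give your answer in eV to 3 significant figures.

E_n = −E_R·Z²/n² = −13.6 × 3²/3² = -13.6 eV

-13.6 eV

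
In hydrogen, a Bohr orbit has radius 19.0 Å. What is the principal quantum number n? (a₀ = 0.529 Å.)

6

r_n = n²a₀/Z ⇒ n² = rZ/a₀ = 19.0 × 1 / 0.529 ≈ 35.92
n = 6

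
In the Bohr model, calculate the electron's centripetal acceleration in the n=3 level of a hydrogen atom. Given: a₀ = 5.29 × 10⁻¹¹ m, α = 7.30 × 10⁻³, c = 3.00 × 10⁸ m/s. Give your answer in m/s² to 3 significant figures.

1.12 × 10²¹ m/s²

r = n²a₀/Z = 4.76 × 10⁻¹⁰ m, v = Zαc/n = 7.30 × 10⁵ m/s
a = v²/r = (7.30 × 10⁵)² / 4.76 × 10⁻¹⁰ = 1.12 × 10²¹ m/s²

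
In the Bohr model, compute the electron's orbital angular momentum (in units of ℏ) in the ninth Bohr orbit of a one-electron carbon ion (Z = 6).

L_n = nℏ, so L/ℏ = n = 9.

9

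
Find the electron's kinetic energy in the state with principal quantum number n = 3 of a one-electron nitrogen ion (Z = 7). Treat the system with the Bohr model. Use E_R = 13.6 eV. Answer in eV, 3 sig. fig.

For a Coulomb orbit the virial theorem gives K = −E_n.
E_n = −E_R·Z²/n², so K = E_R·Z²/n² = 13.6 × 7²/3² = 74.0 eV

74.0 eV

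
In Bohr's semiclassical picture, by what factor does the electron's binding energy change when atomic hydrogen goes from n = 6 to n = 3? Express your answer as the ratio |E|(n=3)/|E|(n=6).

4

|E| ∝ Z^2 · n^-2; with Z fixed, |E| ∝ n^-2.
|E|(n=3)/|E|(n=6) = (3/6)^-2 = 4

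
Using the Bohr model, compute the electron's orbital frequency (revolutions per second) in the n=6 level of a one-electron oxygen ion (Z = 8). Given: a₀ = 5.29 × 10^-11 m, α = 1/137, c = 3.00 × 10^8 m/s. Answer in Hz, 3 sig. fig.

r = n²a₀/Z = 2.38 × 10^-10 m, v = Zαc/n = 2.92 × 10^6 m/s
f = v/(2πr) = 1.95 × 10^15 Hz

1.95 × 10^15 Hz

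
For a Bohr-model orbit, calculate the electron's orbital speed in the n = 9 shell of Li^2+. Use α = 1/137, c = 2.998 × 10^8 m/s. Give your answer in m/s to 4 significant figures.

7.294 × 10^5 m/s

v_n = Zαc/n = 3 × 0.007299 × 2.998 × 10^8 / 9
    = 7.294 × 10^5 m/s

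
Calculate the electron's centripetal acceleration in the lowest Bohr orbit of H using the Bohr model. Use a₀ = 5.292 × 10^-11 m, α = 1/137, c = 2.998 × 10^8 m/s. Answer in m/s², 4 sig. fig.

r = n²a₀/Z = 5.292 × 10^-11 m, v = Zαc/n = 2.188 × 10^6 m/s
a = v²/r = (2.188 × 10^6)² / 5.292 × 10^-11 = 9.049 × 10^22 m/s²

9.049 × 10^22 m/s²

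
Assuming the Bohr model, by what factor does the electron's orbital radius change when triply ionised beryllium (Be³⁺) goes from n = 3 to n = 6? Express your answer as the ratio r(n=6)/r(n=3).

r ∝ Z^-1 · n^2; with Z fixed, r ∝ n^2.
r(n=6)/r(n=3) = (6/3)^2 = 4

4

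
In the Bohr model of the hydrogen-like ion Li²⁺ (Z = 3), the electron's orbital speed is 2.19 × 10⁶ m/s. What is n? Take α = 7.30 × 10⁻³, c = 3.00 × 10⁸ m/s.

3

v_n = Zαc/n ⇒ n = Zαc/v = 3 × 0.00730 × 3.00 × 10⁸ / 2.19 × 10⁶ ≈ 3.00
n = 3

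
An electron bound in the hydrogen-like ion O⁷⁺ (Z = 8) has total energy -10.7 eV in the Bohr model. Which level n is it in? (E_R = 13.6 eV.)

9

E_n = −E_R Z²/n² ⇒ n² = E_R Z²/(−E_n) = 13.6 × 8² / 10.7 ≈ 81.35
n = 9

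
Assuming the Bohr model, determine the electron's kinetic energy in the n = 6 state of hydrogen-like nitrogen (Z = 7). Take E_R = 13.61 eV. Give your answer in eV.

18.52 eV

For a Coulomb orbit the virial theorem gives K = −E_n.
E_n = −E_R·Z²/n², so K = E_R·Z²/n² = 13.61 × 7²/6² = 18.52 eV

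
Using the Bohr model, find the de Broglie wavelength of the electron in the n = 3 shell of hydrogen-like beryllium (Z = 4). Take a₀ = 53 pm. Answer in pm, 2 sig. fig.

The Bohr quantisation condition is nλ = 2πr_n.
r_n = n²a₀/Z = 120 pm
λ = 2πr_n/n = 2π·120/3 = 250 pm

250 pm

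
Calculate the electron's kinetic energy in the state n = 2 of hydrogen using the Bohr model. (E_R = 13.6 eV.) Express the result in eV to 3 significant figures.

For a Coulomb orbit the virial theorem gives K = −E_n.
E_n = −E_R·Z²/n², so K = E_R·Z²/n² = 13.6 × 1²/2² = 3.40 eV

3.40 eV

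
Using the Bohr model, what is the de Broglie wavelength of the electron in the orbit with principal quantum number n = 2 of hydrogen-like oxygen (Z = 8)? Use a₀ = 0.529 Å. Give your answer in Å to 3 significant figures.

The Bohr quantisation condition is nλ = 2πr_n.
r_n = n²a₀/Z = 0.265 Å
λ = 2πr_n/n = 2π·0.265/2 = 0.831 Å

0.831 Å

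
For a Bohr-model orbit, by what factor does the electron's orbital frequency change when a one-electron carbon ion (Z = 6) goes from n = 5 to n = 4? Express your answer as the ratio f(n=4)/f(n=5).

125/64

f ∝ Z^2 · n^-3; with Z fixed, f ∝ n^-3.
f(n=4)/f(n=5) = (4/5)^-3 = 125/64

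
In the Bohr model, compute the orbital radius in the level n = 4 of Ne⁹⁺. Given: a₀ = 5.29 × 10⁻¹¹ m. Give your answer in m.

8.46 × 10⁻¹¹ m

r_n = n²a₀/Z = 4² × 5.29 × 10⁻¹¹ / 10
    = 16 × 5.29 × 10⁻¹¹ / 10 = 8.46 × 10⁻¹¹ m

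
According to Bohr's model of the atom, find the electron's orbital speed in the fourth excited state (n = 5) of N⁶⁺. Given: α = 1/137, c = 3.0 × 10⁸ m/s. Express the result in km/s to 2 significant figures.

3100 km/s

v_n = Zαc/n = 7 × 0.0073 × 3.0 × 10⁸ / 5
    = 3100 km/s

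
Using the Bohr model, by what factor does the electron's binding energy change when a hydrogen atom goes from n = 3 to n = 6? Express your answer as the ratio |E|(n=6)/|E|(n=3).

|E| ∝ Z^2 · n^-2; with Z fixed, |E| ∝ n^-2.
|E|(n=6)/|E|(n=3) = (6/3)^-2 = 1/4

1/4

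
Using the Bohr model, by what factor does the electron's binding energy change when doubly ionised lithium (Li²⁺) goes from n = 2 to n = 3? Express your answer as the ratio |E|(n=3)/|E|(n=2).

4/9

|E| ∝ Z^2 · n^-2; with Z fixed, |E| ∝ n^-2.
|E|(n=3)/|E|(n=2) = (3/2)^-2 = 4/9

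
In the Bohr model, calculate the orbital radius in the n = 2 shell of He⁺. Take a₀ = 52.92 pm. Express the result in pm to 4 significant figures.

r_n = n²a₀/Z = 2² × 52.92 / 2
    = 4 × 52.92 / 2 = 105.8 pm

105.8 pm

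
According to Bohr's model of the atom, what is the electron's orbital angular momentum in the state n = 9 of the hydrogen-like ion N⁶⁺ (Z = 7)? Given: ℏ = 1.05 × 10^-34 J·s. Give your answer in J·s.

9.45 × 10^-34 J·s

L_n = nℏ = 9 × 1.05 × 10^-34 = 9.45 × 10^-34 J·s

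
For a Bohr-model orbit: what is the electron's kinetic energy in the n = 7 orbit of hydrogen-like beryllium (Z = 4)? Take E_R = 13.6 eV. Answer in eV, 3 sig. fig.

4.44 eV

For a Coulomb orbit the virial theorem gives K = −E_n.
E_n = −E_R·Z²/n², so K = E_R·Z²/n² = 13.6 × 4²/7² = 4.44 eV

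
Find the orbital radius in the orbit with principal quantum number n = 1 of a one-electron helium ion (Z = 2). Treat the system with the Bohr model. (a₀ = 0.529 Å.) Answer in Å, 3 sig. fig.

0.265 Å

r_n = n²a₀/Z = 1² × 0.529 / 2
    = 1 × 0.529 / 2 = 0.265 Å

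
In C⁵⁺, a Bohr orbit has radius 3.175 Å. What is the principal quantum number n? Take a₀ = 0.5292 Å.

6

r_n = n²a₀/Z ⇒ n² = rZ/a₀ = 3.175 × 6 / 0.5292 ≈ 36.00
n = 6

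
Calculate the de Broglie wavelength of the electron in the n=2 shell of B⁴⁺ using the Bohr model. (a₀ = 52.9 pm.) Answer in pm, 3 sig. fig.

133 pm

The Bohr quantisation condition is nλ = 2πr_n.
r_n = n²a₀/Z = 42.3 pm
λ = 2πr_n/n = 2π·42.3/2 = 133 pm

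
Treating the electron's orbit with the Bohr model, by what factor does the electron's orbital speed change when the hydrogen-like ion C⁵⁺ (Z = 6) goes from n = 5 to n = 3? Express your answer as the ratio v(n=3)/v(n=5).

v ∝ Z^1 · n^-1; with Z fixed, v ∝ n^-1.
v(n=3)/v(n=5) = (3/5)^-1 = 5/3

5/3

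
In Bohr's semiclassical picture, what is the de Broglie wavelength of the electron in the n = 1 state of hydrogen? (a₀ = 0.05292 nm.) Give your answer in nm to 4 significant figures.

0.3325 nm

The Bohr quantisation condition is nλ = 2πr_n.
r_n = n²a₀/Z = 0.05292 nm
λ = 2πr_n/n = 2π·0.05292/1 = 0.3325 nm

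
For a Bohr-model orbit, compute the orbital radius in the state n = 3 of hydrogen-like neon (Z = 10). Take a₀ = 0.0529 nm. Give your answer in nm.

r_n = n²a₀/Z = 3² × 0.0529 / 10
    = 9 × 0.0529 / 10 = 0.0476 nm

0.0476 nm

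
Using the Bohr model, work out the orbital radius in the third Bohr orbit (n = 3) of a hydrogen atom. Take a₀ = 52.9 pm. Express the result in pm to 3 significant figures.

476 pm

r_n = n²a₀/Z = 3² × 52.9 / 1
    = 9 × 52.9 / 1 = 476 pm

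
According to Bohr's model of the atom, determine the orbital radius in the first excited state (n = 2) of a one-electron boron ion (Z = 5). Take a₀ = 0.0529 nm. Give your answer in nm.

0.0423 nm

r_n = n²a₀/Z = 2² × 0.0529 / 5
    = 4 × 0.0529 / 5 = 0.0423 nm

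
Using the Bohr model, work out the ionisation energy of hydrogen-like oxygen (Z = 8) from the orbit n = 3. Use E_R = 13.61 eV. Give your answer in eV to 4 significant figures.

96.78 eV

E_n = −E_R·Z²/n² = −13.61 × 8²/3² eV = -96.78 eV
Ionisation energy = −E_n = 96.78 eV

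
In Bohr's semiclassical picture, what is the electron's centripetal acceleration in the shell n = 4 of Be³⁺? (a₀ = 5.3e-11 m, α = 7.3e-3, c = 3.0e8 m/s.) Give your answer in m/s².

2.3e22 m/s²

r = n²a₀/Z = 2.1e-10 m, v = Zαc/n = 2.2e6 m/s
a = v²/r = (2.2e6)² / 2.1e-10 = 2.3e22 m/s²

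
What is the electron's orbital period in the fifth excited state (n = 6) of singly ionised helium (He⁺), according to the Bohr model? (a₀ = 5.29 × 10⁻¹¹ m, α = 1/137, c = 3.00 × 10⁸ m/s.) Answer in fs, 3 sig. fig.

r = n²a₀/Z = 6²·5.29 × 10⁻¹¹/2 = 9.52 × 10⁻¹⁰ m
v = Zαc/n = 2·0.00730·3.00 × 10⁸/6 = 7.30 × 10⁵ m/s
T = 2πr/v = 8.20 × 10⁻¹⁵ s = 8.20 fs

8.20 fs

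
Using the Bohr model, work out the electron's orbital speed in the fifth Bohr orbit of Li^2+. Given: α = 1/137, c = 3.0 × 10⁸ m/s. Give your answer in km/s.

v_n = Zαc/n = 3 × 0.0073 × 3.0 × 10⁸ / 5
    = 1300 km/s

1300 km/s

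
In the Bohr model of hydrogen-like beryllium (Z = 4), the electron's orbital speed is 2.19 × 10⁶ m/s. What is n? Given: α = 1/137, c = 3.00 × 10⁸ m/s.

4

v_n = Zαc/n ⇒ n = Zαc/v = 4 × 0.00730 × 3.00 × 10⁸ / 2.19 × 10⁶ ≈ 4.00
n = 4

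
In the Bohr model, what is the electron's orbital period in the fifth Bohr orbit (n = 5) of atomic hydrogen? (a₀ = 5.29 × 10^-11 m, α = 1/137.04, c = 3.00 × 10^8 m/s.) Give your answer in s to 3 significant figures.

1.90 × 10^-14 s

r = n²a₀/Z = 5²·5.29 × 10^-11/1 = 1.32 × 10^-9 m
v = Zαc/n = 1·0.00730·3.00 × 10^8/5 = 4.38 × 10^5 m/s
T = 2πr/v = 1.90 × 10^-14 s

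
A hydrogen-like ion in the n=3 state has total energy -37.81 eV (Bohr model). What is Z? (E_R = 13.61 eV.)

E_n = −E_R Z²/n² ⇒ Z² = −E_n n²/E_R = 37.81 × 3² / 13.61 ≈ 25.00
Z = 5

5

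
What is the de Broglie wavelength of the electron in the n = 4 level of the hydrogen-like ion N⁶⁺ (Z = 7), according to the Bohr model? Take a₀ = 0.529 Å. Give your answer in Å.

The Bohr quantisation condition is nλ = 2πr_n.
r_n = n²a₀/Z = 1.21 Å
λ = 2πr_n/n = 2π·1.21/4 = 1.90 Å

1.90 Å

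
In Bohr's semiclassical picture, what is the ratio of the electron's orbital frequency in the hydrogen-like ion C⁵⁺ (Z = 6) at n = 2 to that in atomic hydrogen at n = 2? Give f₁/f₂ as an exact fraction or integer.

f ∝ Z^2 · n^-3
f₁/f₂ = (6/1)^2 · (2/2)^-3 = 36

36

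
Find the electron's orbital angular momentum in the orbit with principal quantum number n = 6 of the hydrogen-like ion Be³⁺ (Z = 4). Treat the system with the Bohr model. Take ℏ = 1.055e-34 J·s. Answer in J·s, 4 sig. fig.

L_n = nℏ = 6 × 1.055e-34 = 6.330e-34 J·s

6.330e-34 J·s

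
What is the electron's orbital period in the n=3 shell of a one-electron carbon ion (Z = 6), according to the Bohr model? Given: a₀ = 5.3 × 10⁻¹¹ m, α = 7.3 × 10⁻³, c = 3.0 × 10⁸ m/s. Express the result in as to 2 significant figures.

r = n²a₀/Z = 3²·5.3 × 10⁻¹¹/6 = 8.0 × 10⁻¹¹ m
v = Zαc/n = 6·0.0073·3.0 × 10⁸/3 = 4.4 × 10⁶ m/s
T = 2πr/v = 1.1 × 10⁻¹⁶ s = 110 as

110 as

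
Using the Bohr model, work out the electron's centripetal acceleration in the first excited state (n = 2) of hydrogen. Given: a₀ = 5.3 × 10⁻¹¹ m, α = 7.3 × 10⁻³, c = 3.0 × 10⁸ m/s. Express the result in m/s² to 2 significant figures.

r = n²a₀/Z = 2.1 × 10⁻¹⁰ m, v = Zαc/n = 1.1 × 10⁶ m/s
a = v²/r = (1.1 × 10⁶)² / 2.1 × 10⁻¹⁰ = 5.7 × 10²¹ m/s²

5.7 × 10²¹ m/s²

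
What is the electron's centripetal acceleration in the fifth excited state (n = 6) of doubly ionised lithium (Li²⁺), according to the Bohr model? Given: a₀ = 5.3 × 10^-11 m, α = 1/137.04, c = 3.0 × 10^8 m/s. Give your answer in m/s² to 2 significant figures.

r = n²a₀/Z = 6.4 × 10^-10 m, v = Zαc/n = 1.1 × 10^6 m/s
a = v²/r = (1.1 × 10^6)² / 6.4 × 10^-10 = 1.9 × 10^21 m/s²

1.9 × 10^21 m/s²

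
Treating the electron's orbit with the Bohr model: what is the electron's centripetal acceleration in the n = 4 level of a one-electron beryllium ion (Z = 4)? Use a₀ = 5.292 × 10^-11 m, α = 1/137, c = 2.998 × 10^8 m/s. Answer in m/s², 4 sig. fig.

r = n²a₀/Z = 2.117 × 10^-10 m, v = Zαc/n = 2.188 × 10^6 m/s
a = v²/r = (2.188 × 10^6)² / 2.117 × 10^-10 = 2.262 × 10^22 m/s²

2.262 × 10^22 m/s²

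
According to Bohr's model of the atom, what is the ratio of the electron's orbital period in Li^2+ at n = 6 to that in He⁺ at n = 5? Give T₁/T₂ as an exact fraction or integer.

T ∝ Z^-2 · n^3
T₁/T₂ = (3/2)^-2 · (6/5)^3 = 96/125

96/125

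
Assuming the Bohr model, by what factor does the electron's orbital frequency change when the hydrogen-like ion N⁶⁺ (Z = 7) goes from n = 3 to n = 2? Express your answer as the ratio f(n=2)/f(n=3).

27/8

f ∝ Z^2 · n^-3; with Z fixed, f ∝ n^-3.
f(n=2)/f(n=3) = (2/3)^-3 = 27/8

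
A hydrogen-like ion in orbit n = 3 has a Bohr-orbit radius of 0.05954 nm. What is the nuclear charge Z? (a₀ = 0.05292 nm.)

r_n = n²a₀/Z ⇒ Z = n²a₀/r = 3² × 0.05292 / 0.05954 ≈ 8.00
Z = 8

8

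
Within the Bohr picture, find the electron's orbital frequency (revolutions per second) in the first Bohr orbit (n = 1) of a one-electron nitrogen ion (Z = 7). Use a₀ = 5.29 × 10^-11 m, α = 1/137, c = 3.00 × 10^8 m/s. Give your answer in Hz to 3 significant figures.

r = n²a₀/Z = 7.56 × 10^-12 m, v = Zαc/n = 1.53 × 10^7 m/s
f = v/(2πr) = 3.23 × 10^17 Hz

3.23 × 10^17 Hz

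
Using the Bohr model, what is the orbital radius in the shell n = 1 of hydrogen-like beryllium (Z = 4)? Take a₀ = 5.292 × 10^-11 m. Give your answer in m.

r_n = n²a₀/Z = 1² × 5.292 × 10^-11 / 4
    = 1 × 5.292 × 10^-11 / 4 = 1.323 × 10^-11 m

1.323 × 10^-11 m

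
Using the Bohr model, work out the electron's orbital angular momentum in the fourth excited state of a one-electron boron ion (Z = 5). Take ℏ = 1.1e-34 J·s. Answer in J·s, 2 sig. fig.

5.5e-34 J·s

L_n = nℏ = 5 × 1.1e-34 = 5.5e-34 J·s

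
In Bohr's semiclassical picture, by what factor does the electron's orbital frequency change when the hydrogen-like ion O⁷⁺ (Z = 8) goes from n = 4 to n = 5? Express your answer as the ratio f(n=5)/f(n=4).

f ∝ Z^2 · n^-3; with Z fixed, f ∝ n^-3.
f(n=5)/f(n=4) = (5/4)^-3 = 64/125

64/125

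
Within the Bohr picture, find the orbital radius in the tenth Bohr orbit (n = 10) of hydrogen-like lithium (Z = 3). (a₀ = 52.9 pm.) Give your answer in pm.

1760 pm

r_n = n²a₀/Z = 10² × 52.9 / 3
    = 100 × 52.9 / 3 = 1760 pm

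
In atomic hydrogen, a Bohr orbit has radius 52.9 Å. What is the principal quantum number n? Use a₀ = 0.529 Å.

r_n = n²a₀/Z ⇒ n² = rZ/a₀ = 52.9 × 1 / 0.529 ≈ 100.00
n = 10

10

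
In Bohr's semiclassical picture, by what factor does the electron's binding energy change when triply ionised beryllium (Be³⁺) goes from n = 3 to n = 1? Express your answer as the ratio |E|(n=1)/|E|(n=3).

9

|E| ∝ Z^2 · n^-2; with Z fixed, |E| ∝ n^-2.
|E|(n=1)/|E|(n=3) = (1/3)^-2 = 9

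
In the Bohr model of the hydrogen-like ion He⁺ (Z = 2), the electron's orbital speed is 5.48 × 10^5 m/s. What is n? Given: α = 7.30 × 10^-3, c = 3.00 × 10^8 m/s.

v_n = Zαc/n ⇒ n = Zαc/v = 2 × 0.00730 × 3.00 × 10^8 / 5.48 × 10^5 ≈ 7.99
n = 8

8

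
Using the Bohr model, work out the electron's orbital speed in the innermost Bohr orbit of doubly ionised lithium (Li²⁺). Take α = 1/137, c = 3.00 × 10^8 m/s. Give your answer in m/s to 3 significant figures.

6.57 × 10^6 m/s

v_n = Zαc/n = 3 × 0.00730 × 3.00 × 10^8 / 1
    = 6.57 × 10^6 m/s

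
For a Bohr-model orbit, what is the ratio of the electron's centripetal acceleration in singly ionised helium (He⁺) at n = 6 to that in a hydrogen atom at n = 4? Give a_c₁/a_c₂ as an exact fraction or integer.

128/81

a_c ∝ Z^3 · n^-4
a_c₁/a_c₂ = (2/1)^3 · (6/4)^-4 = 128/81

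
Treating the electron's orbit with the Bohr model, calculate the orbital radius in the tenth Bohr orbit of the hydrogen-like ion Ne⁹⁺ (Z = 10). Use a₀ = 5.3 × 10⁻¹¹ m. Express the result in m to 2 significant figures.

5.3 × 10⁻¹⁰ m

r_n = n²a₀/Z = 10² × 5.3 × 10⁻¹¹ / 10
    = 100 × 5.3 × 10⁻¹¹ / 10 = 5.3 × 10⁻¹⁰ m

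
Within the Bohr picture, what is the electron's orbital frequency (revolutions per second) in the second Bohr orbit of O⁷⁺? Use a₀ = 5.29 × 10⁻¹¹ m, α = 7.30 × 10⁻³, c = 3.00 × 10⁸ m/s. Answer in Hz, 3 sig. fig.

r = n²a₀/Z = 2.65 × 10⁻¹¹ m, v = Zαc/n = 8.76 × 10⁶ m/s
f = v/(2πr) = 5.27 × 10¹⁶ Hz

5.27 × 10¹⁶ Hz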